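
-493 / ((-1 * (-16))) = -493 / 16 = -30.81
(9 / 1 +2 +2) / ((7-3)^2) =13 / 16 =0.81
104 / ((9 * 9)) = 104 / 81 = 1.28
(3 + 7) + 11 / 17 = 181 / 17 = 10.65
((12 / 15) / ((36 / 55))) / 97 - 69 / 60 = -19859 / 17460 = -1.14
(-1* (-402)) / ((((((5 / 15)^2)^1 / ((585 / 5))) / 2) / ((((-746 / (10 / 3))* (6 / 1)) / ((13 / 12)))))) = -5246910432 / 5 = -1049382086.40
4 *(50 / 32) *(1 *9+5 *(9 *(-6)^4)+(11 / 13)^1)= 4739300 / 13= 364561.54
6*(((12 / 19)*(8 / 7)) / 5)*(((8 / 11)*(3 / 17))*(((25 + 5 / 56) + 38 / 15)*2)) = 6.14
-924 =-924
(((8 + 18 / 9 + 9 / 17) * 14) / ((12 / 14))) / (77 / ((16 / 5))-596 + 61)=-140336 / 416925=-0.34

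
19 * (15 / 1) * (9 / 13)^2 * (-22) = -507870 / 169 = -3005.15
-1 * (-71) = 71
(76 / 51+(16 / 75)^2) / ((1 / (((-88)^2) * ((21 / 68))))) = 1990138304 / 541875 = 3672.69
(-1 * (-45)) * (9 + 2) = 495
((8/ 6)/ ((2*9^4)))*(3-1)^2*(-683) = -5464/ 19683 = -0.28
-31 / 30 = -1.03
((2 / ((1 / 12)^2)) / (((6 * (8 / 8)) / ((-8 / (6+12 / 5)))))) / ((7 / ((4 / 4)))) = -6.53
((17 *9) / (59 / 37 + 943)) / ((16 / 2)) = 1887 / 93200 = 0.02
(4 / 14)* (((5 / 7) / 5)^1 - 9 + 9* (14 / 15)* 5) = 9.47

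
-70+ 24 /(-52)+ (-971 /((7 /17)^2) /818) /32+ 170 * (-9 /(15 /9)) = -16485366447 /16674112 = -988.68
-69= -69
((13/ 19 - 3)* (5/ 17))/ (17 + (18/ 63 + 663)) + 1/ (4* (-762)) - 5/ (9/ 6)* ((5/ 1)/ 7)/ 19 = -2078043761/ 16408728168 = -0.13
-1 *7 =-7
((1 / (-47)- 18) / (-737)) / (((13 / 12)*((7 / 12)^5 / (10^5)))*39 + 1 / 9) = 7664025600000 / 34834365166067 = 0.22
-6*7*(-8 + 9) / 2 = -21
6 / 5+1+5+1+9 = 86 / 5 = 17.20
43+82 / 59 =2619 / 59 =44.39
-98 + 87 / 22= -94.05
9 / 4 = 2.25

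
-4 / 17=-0.24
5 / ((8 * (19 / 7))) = 35 / 152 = 0.23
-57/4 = -14.25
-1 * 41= -41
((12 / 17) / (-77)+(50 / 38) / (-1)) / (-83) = 32953 / 2064293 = 0.02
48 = 48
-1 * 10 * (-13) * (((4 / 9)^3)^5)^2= 149879795598890106880 / 42391158275216203514294433201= 0.00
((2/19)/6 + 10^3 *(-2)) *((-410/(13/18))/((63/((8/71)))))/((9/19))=747833440/174447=4286.88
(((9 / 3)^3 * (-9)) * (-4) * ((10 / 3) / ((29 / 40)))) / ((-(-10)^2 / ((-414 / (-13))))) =-536544 / 377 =-1423.19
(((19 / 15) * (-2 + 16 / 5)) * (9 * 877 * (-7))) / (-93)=699846 / 775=903.03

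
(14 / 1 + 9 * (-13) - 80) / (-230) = 183 / 230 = 0.80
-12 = -12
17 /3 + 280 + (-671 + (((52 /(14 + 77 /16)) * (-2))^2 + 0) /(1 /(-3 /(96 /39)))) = -114858532 /271803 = -422.58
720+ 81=801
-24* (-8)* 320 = 61440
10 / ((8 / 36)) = 45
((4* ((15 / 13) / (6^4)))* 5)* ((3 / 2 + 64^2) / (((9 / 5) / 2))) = 1024375 / 12636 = 81.07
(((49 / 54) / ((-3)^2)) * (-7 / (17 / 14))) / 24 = -2401 / 99144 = -0.02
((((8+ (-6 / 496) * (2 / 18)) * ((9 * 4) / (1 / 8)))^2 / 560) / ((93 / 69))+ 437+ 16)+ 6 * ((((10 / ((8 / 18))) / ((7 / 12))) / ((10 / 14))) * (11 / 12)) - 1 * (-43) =8157630212 / 1042685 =7823.68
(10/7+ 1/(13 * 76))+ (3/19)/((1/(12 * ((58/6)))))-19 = 5155/6916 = 0.75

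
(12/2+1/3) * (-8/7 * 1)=-152/21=-7.24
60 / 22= 30 / 11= 2.73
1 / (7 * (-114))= -1 / 798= -0.00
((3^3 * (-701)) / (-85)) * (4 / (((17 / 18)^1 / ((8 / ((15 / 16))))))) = 58143744 / 7225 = 8047.58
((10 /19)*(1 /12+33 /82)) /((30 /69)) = 5497 /9348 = 0.59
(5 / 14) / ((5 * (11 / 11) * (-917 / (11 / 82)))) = -11 / 1052716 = -0.00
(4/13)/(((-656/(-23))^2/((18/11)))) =4761/7692256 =0.00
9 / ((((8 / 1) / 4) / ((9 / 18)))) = 9 / 4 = 2.25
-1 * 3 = -3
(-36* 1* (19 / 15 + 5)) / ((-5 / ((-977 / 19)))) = -1102056 / 475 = -2320.12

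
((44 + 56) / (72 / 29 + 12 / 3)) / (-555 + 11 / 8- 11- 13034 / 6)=-17400 / 3087289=-0.01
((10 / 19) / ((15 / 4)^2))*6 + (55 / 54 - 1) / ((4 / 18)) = 117 / 380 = 0.31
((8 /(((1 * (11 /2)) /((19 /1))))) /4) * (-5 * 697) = -264860 /11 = -24078.18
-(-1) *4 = 4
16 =16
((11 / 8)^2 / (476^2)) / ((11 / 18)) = 99 / 7250432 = 0.00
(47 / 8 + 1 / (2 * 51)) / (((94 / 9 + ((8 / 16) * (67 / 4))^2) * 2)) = 4116 / 112727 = 0.04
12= 12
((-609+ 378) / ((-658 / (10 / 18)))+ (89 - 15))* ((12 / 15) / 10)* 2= 11.87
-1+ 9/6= 1/2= 0.50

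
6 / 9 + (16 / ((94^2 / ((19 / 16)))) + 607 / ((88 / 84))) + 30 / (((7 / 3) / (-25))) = 527933299 / 2041116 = 258.65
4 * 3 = 12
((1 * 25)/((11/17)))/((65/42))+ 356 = 54478/143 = 380.97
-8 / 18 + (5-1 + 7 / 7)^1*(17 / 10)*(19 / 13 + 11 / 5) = 17947 / 585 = 30.68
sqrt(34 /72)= 0.69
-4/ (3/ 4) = -16/ 3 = -5.33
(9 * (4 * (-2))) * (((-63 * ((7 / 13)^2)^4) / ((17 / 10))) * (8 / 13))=11.60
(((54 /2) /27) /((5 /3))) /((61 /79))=237 /305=0.78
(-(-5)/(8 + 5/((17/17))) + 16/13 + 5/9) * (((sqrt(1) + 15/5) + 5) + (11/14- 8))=3175/819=3.88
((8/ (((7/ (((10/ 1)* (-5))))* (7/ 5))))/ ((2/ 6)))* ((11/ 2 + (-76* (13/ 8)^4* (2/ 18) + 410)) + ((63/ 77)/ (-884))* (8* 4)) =-998629288375/ 22870848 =-43663.85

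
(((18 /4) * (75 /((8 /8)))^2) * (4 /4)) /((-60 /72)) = -30375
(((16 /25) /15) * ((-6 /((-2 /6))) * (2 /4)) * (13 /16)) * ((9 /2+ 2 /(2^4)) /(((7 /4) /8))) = 5772 /875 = 6.60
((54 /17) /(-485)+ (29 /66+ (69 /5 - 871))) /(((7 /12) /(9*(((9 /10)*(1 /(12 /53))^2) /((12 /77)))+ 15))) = -307000677538857 /203156800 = -1511151.37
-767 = -767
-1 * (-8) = 8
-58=-58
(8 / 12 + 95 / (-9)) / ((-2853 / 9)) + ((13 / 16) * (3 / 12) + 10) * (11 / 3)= 6836729 / 182592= 37.44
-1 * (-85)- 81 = 4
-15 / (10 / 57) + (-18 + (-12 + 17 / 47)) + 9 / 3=-10541 / 94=-112.14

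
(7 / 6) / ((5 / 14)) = 49 / 15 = 3.27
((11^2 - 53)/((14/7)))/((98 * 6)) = 17/294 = 0.06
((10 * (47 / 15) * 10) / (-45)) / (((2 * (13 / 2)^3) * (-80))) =47 / 296595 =0.00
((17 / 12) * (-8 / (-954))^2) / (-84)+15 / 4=215014837 / 57337308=3.75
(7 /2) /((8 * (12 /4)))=7 /48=0.15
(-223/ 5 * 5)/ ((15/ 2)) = -446/ 15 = -29.73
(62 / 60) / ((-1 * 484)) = -31 / 14520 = -0.00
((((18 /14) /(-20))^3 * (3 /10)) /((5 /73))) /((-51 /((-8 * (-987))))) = 0.18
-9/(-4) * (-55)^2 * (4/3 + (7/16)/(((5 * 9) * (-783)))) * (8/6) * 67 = 30469065055/37584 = 810692.45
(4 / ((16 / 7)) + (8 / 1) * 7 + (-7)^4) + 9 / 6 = 9841 / 4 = 2460.25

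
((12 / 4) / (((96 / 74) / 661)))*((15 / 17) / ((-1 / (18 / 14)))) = -3301695 / 1904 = -1734.08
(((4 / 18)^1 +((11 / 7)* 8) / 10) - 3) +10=2671 / 315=8.48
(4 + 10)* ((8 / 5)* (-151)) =-16912 / 5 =-3382.40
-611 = -611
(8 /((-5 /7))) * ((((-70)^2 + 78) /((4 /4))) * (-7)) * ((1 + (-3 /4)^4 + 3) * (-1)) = -26953381 /16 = -1684586.31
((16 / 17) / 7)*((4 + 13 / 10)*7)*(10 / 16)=53 / 17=3.12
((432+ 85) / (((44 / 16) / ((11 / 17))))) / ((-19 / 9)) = -57.62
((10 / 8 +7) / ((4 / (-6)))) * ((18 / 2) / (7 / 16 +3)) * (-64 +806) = -120204 / 5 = -24040.80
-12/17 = -0.71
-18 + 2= -16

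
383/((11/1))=383/11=34.82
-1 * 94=-94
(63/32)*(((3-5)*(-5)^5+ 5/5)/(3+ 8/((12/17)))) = 1181439/1376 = 858.60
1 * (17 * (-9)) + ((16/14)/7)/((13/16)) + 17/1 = -86504/637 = -135.80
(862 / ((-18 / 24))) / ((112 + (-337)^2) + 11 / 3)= -1724 / 170527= -0.01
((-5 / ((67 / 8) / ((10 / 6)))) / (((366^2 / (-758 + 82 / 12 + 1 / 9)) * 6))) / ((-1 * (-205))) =67595 / 14903073846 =0.00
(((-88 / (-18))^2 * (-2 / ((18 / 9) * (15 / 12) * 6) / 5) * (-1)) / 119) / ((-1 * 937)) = -3872 / 677380725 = -0.00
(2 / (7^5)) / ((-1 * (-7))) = 2 / 117649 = 0.00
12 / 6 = 2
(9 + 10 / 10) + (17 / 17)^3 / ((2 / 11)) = 31 / 2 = 15.50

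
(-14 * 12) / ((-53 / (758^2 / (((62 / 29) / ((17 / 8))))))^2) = -105310087389993549 / 5398898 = -19505848673.19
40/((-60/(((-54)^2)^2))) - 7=-5668711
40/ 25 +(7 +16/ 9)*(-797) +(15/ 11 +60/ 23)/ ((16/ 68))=-317751091/ 45540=-6977.41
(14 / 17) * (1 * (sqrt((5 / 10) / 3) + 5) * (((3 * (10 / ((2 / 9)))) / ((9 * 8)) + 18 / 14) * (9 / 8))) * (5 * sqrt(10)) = 2655 * sqrt(10) * (sqrt(6) + 30) / 1088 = 250.41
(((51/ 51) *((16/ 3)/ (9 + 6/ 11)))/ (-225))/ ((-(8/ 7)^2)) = 77/ 40500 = 0.00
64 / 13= 4.92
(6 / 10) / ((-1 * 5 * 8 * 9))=-1 / 600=-0.00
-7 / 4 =-1.75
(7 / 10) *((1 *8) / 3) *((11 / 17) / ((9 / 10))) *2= 2.68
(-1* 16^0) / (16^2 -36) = -1 / 220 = -0.00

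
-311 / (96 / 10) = -1555 / 48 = -32.40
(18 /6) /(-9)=-1 /3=-0.33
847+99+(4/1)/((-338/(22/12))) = 479611/507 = 945.98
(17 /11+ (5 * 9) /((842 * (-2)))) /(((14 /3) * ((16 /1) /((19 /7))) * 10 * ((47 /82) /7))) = 9392403 /139300480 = 0.07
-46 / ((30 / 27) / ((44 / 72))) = -253 / 10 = -25.30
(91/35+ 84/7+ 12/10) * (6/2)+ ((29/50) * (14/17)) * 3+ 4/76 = 48.89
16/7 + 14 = 114/7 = 16.29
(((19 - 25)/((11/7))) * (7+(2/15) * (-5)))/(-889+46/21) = 0.03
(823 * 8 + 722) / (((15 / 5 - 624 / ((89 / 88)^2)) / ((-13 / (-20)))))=-376160369 / 48084930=-7.82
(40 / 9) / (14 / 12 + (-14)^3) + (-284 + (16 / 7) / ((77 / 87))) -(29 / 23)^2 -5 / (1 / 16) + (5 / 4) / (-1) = -2930140377655 / 8044115772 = -364.26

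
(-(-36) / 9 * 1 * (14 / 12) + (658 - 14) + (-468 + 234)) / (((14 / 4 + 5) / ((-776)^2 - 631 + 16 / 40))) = 7483224776 / 255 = 29345979.51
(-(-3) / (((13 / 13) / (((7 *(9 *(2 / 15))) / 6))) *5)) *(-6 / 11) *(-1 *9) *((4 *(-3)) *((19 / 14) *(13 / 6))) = -40014 / 275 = -145.51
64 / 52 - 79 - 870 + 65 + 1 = -11463 / 13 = -881.77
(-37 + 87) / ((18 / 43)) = 1075 / 9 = 119.44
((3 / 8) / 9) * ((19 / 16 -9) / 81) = -125 / 31104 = -0.00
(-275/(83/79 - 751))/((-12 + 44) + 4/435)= 859125/74994664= 0.01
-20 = -20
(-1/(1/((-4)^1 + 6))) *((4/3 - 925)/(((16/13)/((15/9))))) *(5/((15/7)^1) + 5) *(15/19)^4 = 3714871875/521284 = 7126.39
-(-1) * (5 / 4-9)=-31 / 4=-7.75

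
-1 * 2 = -2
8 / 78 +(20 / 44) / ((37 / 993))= 195263 / 15873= 12.30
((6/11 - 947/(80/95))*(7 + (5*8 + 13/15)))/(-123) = 71019893/162360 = 437.42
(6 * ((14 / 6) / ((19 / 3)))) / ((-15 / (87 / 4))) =-609 / 190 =-3.21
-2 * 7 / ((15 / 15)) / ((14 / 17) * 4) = -17 / 4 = -4.25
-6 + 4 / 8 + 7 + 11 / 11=5 / 2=2.50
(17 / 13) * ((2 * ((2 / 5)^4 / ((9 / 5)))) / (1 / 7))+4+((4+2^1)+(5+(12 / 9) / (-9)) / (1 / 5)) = 34.52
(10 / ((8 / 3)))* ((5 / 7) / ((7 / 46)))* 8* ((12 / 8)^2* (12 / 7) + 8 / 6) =250700 / 343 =730.90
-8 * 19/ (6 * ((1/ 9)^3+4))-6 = -35970/ 2917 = -12.33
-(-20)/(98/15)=150/49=3.06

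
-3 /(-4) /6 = 0.12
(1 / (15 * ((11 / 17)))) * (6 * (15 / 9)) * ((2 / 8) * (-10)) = -85 / 33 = -2.58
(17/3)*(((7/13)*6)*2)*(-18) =-8568/13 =-659.08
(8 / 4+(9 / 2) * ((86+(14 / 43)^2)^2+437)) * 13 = 3140673073681 / 6837602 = 459323.76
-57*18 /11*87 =-89262 /11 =-8114.73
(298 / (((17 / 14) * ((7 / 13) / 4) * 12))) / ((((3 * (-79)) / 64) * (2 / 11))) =-2727296 / 12087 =-225.64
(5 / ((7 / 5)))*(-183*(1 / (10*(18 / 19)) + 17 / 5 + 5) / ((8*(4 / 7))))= -466955 / 384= -1216.03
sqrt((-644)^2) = 644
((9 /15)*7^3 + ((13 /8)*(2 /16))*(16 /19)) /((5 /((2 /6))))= 78269 /5700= 13.73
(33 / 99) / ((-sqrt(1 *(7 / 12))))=-2 *sqrt(21) / 21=-0.44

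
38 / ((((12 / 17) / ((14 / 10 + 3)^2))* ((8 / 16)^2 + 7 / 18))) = 937992 / 575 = 1631.29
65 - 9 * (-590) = 5375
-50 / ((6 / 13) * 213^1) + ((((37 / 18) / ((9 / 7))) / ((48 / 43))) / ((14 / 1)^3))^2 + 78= 51120660321358583 / 659694687289344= 77.49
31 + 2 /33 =1025 /33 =31.06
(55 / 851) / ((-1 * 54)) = -55 / 45954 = -0.00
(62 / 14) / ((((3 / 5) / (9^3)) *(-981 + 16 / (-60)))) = -564975 / 103033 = -5.48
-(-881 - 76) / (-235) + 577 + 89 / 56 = 7560643 / 13160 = 574.52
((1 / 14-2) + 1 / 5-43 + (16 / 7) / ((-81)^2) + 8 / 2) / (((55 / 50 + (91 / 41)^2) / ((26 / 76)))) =-2.31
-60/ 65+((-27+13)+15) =1/ 13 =0.08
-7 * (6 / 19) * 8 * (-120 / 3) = 13440 / 19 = 707.37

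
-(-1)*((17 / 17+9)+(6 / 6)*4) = 14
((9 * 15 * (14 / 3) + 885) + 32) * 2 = 3094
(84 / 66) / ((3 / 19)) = 266 / 33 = 8.06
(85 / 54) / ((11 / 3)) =85 / 198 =0.43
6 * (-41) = -246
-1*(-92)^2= -8464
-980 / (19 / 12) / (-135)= 784 / 171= 4.58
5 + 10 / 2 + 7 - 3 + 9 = 23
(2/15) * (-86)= -172/15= -11.47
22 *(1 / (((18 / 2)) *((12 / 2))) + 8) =4763 / 27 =176.41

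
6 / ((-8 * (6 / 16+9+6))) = -2 / 41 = -0.05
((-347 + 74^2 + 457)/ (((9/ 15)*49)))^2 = 36100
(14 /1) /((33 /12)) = 56 /11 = 5.09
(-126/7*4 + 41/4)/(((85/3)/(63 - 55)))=-1482/85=-17.44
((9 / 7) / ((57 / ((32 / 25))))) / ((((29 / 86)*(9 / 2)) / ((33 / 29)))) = 60544 / 2796325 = 0.02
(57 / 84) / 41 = 19 / 1148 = 0.02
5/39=0.13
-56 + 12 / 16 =-55.25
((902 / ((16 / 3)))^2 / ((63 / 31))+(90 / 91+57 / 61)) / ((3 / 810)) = 96445737855 / 25376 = 3800667.48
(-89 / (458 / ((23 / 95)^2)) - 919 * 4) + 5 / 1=-15173942031 / 4133450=-3671.01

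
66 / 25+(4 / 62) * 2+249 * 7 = 1352971 / 775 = 1745.77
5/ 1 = 5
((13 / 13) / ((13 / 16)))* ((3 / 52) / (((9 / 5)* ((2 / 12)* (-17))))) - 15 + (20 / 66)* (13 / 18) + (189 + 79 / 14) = 2148449825 / 11945934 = 179.85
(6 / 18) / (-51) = -1 / 153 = -0.01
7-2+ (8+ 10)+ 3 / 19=23.16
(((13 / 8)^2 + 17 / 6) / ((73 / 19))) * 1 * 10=99845 / 7008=14.25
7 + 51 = 58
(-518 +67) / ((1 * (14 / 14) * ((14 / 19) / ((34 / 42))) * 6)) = -145673 / 1764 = -82.58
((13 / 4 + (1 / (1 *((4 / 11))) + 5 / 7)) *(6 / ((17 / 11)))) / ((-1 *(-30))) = 517 / 595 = 0.87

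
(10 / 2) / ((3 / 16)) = 80 / 3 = 26.67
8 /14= 4 /7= 0.57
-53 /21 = -2.52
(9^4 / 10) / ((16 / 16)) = 6561 / 10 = 656.10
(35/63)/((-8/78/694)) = -22555/6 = -3759.17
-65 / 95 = -13 / 19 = -0.68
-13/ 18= -0.72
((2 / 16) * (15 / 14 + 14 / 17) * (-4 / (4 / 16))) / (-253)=41 / 2737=0.01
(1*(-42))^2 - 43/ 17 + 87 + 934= 47302/ 17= 2782.47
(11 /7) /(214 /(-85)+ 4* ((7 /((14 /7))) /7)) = -85 /28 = -3.04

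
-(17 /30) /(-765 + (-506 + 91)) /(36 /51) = 289 /424800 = 0.00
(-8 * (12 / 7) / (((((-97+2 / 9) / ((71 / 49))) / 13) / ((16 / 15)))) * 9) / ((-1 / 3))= -8833536 / 114905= -76.88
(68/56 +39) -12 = 395/14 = 28.21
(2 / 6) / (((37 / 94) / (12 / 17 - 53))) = -83566 / 1887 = -44.29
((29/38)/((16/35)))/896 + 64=4980881/77824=64.00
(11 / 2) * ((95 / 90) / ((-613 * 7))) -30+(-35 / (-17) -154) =-477797821 / 2626092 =-181.94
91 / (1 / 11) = 1001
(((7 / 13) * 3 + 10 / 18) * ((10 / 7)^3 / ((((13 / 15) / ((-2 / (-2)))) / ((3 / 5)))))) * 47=11938000 / 57967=205.94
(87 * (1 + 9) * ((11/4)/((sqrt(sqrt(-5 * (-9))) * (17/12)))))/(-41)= -1914 * sqrt(3) * 5^(3/4)/697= -15.90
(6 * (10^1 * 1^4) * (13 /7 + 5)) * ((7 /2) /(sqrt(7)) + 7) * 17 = 24480 * sqrt(7) /7 + 48960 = 58212.57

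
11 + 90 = 101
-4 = -4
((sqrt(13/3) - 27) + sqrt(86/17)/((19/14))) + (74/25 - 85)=-2726/25 + 14 *sqrt(1462)/323 + sqrt(39)/3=-105.30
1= 1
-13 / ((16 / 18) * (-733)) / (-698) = -117 / 4093072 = -0.00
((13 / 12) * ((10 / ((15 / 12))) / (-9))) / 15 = -26 / 405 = -0.06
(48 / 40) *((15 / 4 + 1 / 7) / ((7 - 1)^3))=109 / 5040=0.02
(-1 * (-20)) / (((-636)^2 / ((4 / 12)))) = 5 / 303372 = 0.00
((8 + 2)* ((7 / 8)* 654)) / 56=1635 / 16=102.19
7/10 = 0.70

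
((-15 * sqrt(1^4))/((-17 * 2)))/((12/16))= 10/17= 0.59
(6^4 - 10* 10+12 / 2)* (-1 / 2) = -601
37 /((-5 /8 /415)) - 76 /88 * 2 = -24569.73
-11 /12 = -0.92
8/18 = 4/9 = 0.44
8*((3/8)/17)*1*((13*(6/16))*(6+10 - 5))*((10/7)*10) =32175/238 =135.19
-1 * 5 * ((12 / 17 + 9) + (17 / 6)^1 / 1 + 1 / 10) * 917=-2955491 / 51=-57950.80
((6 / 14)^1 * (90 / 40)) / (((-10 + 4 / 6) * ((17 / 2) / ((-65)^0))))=-81 / 6664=-0.01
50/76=25/38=0.66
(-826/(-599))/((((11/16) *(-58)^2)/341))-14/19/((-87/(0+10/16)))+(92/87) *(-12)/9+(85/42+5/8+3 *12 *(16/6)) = 470086178501/4823996184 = 97.45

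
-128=-128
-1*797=-797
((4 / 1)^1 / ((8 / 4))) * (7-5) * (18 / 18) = 4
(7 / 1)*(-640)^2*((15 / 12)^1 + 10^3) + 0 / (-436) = 2870784000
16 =16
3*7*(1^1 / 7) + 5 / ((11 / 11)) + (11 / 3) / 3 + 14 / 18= 10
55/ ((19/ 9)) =495/ 19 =26.05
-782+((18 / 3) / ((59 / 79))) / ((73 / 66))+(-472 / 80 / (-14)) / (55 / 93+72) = -3153710068091 / 4070717980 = -774.73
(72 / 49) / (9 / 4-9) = -32 / 147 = -0.22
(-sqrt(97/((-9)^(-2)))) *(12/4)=-27 *sqrt(97)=-265.92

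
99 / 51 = 1.94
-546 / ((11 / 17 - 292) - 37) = 4641 / 2791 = 1.66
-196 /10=-98 /5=-19.60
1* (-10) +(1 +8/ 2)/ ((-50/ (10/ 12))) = -121/ 12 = -10.08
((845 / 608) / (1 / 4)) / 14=0.40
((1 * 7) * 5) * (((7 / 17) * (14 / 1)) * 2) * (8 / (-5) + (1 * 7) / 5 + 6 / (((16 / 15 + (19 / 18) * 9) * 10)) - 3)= -6835304 / 5389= -1268.38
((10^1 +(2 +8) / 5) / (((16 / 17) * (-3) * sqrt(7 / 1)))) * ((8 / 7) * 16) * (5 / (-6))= 1360 * sqrt(7) / 147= 24.48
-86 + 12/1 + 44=-30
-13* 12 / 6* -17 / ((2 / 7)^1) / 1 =1547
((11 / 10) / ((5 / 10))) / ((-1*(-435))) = 11 / 2175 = 0.01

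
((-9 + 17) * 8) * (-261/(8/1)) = -2088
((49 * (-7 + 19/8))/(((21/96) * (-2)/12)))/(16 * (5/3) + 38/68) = 228.32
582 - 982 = -400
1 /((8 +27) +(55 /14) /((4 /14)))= 4 /195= 0.02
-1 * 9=-9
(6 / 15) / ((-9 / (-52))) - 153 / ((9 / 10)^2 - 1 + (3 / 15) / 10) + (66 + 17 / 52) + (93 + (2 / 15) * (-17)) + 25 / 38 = 47128901 / 44460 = 1060.03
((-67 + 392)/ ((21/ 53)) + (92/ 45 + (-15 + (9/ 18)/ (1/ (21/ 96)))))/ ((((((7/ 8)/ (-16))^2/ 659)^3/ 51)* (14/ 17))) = 46257148626677435242976903168/ 86472015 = 534937790297559681510.57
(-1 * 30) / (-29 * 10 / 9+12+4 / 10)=675 / 446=1.51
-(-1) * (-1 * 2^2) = -4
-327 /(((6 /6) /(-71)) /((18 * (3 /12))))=104476.50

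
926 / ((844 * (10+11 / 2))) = 463 / 6541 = 0.07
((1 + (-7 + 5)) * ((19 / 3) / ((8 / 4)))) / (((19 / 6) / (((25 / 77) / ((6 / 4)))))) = -50 / 231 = -0.22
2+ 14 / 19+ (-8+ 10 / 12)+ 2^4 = 1319 / 114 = 11.57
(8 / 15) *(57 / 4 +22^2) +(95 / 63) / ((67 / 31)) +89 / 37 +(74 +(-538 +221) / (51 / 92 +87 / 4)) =14627198923 / 44510445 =328.62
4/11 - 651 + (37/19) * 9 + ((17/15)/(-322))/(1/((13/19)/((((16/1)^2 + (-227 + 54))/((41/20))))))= -1060915395671/1675720200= -633.11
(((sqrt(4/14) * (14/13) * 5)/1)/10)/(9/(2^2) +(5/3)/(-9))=108 * sqrt(14)/2899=0.14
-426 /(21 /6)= -852 /7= -121.71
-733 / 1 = -733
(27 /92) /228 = 9 /6992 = 0.00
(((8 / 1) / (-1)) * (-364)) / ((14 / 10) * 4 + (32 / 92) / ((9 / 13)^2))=6781320 / 14731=460.34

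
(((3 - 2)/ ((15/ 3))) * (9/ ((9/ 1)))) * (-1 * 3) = -3/ 5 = -0.60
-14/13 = -1.08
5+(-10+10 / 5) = -3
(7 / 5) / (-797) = -7 / 3985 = -0.00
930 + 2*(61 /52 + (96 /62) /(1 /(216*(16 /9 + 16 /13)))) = 2373487 /806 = 2944.77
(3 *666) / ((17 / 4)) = 7992 / 17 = 470.12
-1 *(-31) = 31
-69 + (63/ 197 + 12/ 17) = -227646/ 3349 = -67.97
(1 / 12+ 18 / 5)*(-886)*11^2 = -11846263 / 30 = -394875.43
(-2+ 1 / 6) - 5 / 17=-217 / 102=-2.13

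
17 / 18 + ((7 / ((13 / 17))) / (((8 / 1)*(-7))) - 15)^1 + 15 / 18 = -12529 / 936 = -13.39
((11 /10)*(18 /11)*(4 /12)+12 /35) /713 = 33 /24955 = 0.00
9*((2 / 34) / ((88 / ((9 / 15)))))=27 / 7480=0.00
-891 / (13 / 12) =-10692 / 13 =-822.46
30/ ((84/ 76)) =190/ 7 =27.14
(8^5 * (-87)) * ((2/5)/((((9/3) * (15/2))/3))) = -3801088/25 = -152043.52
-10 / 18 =-5 / 9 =-0.56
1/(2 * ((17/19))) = 19/34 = 0.56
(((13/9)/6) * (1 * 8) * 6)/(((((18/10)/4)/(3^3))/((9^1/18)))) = 1040/3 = 346.67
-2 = -2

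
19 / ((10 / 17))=323 / 10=32.30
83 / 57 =1.46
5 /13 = 0.38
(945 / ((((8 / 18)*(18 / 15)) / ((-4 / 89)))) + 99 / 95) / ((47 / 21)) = -27909063 / 794770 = -35.12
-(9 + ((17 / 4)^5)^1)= -1429073 / 1024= -1395.58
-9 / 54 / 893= -0.00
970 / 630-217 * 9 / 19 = -121196 / 1197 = -101.25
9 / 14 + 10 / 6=97 / 42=2.31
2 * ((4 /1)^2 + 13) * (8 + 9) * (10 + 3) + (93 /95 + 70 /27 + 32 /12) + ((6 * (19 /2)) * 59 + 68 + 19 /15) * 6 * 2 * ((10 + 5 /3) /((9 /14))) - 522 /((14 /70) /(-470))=566293759 /285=1986995.65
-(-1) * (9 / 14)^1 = 9 / 14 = 0.64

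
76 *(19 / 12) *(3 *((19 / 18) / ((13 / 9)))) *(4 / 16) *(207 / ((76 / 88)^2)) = 475893 / 26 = 18303.58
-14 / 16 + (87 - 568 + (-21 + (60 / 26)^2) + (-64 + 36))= -710543 / 1352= -525.55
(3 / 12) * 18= 9 / 2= 4.50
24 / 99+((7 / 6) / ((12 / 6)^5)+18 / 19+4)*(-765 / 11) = -13898737 / 40128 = -346.36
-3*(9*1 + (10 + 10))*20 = -1740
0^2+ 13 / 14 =13 / 14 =0.93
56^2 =3136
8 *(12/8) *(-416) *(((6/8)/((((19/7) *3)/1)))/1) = -8736/19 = -459.79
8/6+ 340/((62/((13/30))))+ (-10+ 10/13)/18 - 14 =-13061/1209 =-10.80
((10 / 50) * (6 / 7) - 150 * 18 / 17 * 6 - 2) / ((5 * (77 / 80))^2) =-145430528 / 3527755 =-41.22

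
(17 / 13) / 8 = 17 / 104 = 0.16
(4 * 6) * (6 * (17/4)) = 612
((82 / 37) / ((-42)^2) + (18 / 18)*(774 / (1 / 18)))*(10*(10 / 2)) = 11366423225 / 16317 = 696600.06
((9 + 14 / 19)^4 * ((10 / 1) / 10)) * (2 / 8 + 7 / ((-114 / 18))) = -7687.27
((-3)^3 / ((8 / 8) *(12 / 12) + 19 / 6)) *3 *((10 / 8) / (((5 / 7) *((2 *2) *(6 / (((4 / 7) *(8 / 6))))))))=-27 / 25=-1.08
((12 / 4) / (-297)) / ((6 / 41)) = -41 / 594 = -0.07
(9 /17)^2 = 81 /289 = 0.28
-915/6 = -305/2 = -152.50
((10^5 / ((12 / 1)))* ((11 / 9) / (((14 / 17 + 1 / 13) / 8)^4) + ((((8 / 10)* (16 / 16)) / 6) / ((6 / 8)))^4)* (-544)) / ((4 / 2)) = -532792651041782607380480 / 30867652193283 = -17260549902.07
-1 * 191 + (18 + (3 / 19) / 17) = -55876 / 323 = -172.99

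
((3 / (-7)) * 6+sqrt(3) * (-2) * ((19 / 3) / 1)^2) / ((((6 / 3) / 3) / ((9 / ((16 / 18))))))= -9747 * sqrt(3) / 8 - 2187 / 56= -2149.34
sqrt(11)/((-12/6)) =-sqrt(11)/2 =-1.66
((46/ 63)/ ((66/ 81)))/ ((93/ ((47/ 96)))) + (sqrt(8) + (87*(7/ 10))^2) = 2*sqrt(2) + 21247057753/ 5728800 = 3711.64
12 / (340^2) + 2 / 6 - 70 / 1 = -6040091 / 86700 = -69.67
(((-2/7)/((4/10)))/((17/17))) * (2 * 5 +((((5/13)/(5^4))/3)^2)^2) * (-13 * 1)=5648049316406251/60825146484375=92.86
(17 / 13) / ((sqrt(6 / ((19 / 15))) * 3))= 17 * sqrt(190) / 1170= 0.20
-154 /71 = -2.17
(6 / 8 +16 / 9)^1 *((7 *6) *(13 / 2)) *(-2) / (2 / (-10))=41405 / 6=6900.83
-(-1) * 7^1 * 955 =6685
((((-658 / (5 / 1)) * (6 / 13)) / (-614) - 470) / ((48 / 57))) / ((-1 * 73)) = 44540161 / 5826860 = 7.64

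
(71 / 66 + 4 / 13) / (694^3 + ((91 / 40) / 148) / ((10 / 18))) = 17567600 / 4244508568536951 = 0.00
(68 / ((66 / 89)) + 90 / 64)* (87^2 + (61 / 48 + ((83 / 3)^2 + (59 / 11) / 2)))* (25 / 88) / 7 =32464325016425 / 1030385664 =31506.96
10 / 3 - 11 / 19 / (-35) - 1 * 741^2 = -1095409912 / 1995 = -549077.65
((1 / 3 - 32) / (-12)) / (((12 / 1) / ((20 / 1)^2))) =2375 / 27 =87.96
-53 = -53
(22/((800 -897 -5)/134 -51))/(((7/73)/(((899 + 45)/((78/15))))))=-63485180/78897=-804.66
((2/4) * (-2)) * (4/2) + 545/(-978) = -2501/978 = -2.56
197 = 197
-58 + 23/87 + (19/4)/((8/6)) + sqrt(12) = -75409/1392 + 2*sqrt(3) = -50.71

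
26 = 26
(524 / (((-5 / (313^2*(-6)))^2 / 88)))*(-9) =-143395763119728768 / 25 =-5735830524789150.72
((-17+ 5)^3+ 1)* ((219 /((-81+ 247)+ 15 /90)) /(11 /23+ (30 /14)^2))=-1278738153 /2848429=-448.93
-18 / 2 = -9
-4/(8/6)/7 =-3/7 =-0.43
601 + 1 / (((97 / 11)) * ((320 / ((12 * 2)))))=2331913 / 3880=601.01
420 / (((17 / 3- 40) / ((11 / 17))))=-7.92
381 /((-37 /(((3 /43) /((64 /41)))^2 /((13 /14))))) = -0.02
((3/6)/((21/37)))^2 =1369/1764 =0.78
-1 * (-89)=89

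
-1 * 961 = -961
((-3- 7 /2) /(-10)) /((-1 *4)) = -13 /80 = -0.16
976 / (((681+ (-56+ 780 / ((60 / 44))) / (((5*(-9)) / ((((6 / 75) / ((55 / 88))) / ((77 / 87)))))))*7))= 0.21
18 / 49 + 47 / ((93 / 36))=28194 / 1519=18.56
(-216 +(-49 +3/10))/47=-2647/470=-5.63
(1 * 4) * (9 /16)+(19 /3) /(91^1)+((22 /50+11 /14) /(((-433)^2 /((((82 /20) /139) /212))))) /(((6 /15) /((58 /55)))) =1749329649697969 /754152378798000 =2.32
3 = 3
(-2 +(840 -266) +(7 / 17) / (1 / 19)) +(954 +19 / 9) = 234998 / 153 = 1535.93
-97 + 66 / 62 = -2974 / 31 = -95.94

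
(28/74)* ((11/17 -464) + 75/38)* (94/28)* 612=-252151146/703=-358678.73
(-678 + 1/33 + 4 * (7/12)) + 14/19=-141054/209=-674.90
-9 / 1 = -9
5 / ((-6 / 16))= -40 / 3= -13.33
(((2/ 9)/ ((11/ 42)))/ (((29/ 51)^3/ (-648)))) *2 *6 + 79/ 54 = -519851870663/ 14487066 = -35883.86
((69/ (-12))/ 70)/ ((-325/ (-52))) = -23/ 1750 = -0.01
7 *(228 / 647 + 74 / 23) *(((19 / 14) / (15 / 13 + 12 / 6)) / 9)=6560567 / 5491089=1.19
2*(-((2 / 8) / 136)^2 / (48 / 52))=-13 / 1775616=-0.00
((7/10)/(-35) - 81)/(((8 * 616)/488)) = -8.02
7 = 7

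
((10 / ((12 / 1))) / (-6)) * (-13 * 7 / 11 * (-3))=-455 / 132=-3.45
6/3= 2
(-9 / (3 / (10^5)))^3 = -27000000000000000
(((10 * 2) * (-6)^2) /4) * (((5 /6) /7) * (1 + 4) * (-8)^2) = 48000 /7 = 6857.14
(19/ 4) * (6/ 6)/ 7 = 19/ 28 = 0.68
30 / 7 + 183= 1311 / 7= 187.29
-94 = -94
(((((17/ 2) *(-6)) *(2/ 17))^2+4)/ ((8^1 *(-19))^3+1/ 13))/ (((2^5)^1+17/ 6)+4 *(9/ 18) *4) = -3120/ 11732950271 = -0.00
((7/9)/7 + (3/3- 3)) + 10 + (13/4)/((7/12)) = 862/63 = 13.68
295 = 295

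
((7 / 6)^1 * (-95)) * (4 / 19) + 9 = -43 / 3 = -14.33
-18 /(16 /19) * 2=-171 /4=-42.75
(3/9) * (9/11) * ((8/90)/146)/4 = 0.00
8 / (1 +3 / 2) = 16 / 5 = 3.20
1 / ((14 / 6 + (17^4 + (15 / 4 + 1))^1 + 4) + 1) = 12 / 1002397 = 0.00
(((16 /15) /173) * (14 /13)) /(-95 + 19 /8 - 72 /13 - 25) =-1792 /33239355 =-0.00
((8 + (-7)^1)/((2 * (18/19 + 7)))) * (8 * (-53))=-4028/151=-26.68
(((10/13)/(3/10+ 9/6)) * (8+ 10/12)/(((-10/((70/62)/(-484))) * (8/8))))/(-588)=-1325/884755872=-0.00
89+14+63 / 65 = 6758 / 65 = 103.97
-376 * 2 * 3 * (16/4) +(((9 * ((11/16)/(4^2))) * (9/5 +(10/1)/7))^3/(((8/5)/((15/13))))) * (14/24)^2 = -9023.52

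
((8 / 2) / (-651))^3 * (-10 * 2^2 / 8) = 320 / 275894451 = 0.00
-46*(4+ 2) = -276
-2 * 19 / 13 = -38 / 13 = -2.92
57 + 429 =486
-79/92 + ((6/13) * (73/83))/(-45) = -1292047/1489020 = -0.87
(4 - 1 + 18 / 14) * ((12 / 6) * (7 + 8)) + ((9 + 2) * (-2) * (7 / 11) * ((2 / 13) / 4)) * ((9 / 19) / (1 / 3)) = 220977 / 1729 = 127.81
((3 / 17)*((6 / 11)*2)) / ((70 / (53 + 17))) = 36 / 187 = 0.19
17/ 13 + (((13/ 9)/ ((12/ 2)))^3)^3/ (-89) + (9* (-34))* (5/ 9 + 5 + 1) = -9055760358028885652425/ 4517281940546539008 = -2004.69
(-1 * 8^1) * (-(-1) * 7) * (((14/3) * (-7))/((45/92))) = 504896/135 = 3739.97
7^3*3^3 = 9261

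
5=5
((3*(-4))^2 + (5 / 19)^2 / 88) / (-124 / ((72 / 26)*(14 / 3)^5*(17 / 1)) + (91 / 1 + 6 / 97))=1.58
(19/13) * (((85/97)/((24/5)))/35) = 1615/211848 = 0.01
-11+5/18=-193/18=-10.72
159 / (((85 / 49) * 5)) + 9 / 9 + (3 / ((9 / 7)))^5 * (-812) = -5798099212 / 103275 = -56142.33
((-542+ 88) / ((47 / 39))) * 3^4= -1434186 / 47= -30514.60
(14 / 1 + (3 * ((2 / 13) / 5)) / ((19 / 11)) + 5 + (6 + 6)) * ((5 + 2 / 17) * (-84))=-280269108 / 20995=-13349.33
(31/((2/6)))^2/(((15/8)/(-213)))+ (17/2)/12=-117903083/120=-982525.69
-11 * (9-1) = -88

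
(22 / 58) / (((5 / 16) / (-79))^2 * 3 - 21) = -17574656 / 972994689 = -0.02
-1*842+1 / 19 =-15997 / 19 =-841.95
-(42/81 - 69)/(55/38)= 70262/1485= 47.31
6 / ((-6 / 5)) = -5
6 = 6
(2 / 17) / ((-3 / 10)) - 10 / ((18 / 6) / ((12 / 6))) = -7.06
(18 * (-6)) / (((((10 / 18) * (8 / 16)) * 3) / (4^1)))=-2592 / 5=-518.40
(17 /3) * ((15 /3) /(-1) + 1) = -68 /3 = -22.67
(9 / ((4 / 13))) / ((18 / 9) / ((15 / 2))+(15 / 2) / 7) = 12285 / 562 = 21.86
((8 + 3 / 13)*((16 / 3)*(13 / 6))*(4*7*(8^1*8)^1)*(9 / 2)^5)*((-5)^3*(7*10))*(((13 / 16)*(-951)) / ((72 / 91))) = 2687525941156875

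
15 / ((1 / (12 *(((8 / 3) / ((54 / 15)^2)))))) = 1000 / 27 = 37.04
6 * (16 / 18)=16 / 3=5.33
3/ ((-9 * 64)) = -0.01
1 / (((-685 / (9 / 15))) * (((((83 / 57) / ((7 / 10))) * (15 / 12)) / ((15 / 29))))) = -7182 / 41219875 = -0.00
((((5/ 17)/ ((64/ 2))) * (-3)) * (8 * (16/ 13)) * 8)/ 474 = -80/ 17459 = -0.00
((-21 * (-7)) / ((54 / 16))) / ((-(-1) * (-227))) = -0.19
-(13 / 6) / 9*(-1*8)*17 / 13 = 68 / 27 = 2.52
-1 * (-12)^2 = -144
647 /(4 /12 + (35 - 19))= 1941 /49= 39.61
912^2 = 831744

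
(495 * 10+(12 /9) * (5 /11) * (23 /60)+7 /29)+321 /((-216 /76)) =9259031 /1914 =4837.53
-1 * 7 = -7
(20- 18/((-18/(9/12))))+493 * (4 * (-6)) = -47245/4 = -11811.25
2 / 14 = 1 / 7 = 0.14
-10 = -10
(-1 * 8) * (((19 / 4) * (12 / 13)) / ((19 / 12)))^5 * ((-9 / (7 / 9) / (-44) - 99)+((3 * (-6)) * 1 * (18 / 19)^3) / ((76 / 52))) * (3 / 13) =32833.80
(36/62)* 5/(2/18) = 810/31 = 26.13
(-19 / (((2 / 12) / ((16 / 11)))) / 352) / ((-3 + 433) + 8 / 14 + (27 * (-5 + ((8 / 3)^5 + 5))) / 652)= -585333 / 541944722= -0.00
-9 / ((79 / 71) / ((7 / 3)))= -1491 / 79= -18.87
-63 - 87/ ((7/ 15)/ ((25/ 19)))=-308.30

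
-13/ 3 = -4.33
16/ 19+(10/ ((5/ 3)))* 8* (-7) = -6368/ 19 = -335.16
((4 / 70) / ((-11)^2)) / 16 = 1 / 33880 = 0.00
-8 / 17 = -0.47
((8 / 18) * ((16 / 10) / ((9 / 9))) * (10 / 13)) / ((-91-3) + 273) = 64 / 20943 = 0.00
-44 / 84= -11 / 21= -0.52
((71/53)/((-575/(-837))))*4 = 237708/30475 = 7.80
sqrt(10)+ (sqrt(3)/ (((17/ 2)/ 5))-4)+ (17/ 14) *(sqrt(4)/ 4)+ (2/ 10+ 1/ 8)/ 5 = -4659/ 1400+ 10 *sqrt(3)/ 17+ sqrt(10) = 0.85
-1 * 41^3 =-68921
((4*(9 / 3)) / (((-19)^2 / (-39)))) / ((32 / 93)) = -10881 / 2888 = -3.77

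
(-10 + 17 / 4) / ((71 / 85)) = -1955 / 284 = -6.88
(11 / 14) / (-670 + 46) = -11 / 8736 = -0.00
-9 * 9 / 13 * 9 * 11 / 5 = -123.37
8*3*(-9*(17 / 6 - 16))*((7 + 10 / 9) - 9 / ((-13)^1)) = 325480 / 13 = 25036.92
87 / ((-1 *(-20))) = 4.35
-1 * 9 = -9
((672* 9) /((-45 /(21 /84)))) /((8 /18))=-378 /5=-75.60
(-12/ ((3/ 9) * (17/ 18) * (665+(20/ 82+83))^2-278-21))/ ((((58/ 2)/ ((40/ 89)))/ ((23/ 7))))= -55674720/ 16031685403363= -0.00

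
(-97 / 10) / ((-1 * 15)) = 97 / 150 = 0.65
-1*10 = -10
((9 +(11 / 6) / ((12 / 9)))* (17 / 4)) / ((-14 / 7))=-1411 / 64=-22.05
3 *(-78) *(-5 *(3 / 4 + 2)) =6435 / 2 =3217.50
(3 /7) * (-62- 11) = -31.29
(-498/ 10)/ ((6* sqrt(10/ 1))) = -83* sqrt(10)/ 100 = -2.62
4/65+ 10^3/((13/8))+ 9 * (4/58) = 1161286/1885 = 616.07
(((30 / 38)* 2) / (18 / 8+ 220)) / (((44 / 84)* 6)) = 60 / 26543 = 0.00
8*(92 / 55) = 736 / 55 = 13.38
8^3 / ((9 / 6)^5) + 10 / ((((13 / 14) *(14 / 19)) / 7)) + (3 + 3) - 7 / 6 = 174.56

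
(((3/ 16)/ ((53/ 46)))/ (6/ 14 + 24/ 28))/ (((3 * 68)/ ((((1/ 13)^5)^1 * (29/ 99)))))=4669/ 9538261720416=0.00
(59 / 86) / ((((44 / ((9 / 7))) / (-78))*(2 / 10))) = -103545 / 13244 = -7.82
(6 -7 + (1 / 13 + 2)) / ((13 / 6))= 84 / 169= 0.50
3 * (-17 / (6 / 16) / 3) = -136 / 3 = -45.33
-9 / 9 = -1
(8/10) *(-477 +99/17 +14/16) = -63961/170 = -376.24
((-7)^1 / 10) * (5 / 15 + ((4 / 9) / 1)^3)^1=-0.29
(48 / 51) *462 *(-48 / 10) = -177408 / 85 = -2087.15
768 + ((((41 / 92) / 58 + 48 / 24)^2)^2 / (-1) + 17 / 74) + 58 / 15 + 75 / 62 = 10559602227820962896491 / 13948193403014369280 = 757.06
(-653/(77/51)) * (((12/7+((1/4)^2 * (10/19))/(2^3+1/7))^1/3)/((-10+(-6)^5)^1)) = 68051089/2138812368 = 0.03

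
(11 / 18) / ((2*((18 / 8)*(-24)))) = -11 / 1944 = -0.01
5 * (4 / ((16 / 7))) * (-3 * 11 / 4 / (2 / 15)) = -541.41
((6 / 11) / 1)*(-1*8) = -48 / 11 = -4.36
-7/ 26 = -0.27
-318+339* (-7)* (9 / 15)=-8709 / 5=-1741.80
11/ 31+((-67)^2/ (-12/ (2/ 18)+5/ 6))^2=22493198975/ 12816919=1754.96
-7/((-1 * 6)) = 7/6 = 1.17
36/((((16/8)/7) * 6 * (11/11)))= 21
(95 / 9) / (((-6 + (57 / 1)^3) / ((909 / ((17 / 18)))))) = 57570 / 1049393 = 0.05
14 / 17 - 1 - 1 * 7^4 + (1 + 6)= -40701 / 17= -2394.18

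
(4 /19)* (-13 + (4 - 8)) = -3.58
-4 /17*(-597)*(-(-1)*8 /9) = 124.86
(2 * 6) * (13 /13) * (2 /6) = 4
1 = 1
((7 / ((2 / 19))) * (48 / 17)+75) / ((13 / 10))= 44670 / 221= 202.13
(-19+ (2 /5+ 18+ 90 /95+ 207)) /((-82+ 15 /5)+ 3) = -9849 /3610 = -2.73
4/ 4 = 1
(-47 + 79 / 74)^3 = -39269330199 / 405224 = -96907.71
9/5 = 1.80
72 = 72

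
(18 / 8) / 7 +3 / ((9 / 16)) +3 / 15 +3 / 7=377 / 60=6.28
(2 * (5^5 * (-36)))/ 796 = -56250/ 199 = -282.66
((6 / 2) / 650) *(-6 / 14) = -9 / 4550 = -0.00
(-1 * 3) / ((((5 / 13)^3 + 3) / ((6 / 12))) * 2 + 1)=-0.23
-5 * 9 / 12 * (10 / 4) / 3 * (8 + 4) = -75 / 2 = -37.50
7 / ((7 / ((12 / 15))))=4 / 5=0.80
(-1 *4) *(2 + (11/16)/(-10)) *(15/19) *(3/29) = -2781/4408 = -0.63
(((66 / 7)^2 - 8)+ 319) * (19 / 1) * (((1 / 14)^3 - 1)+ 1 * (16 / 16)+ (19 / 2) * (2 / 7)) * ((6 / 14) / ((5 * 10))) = 1663979967 / 9411920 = 176.79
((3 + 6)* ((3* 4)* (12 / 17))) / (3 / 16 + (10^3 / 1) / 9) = 186624 / 272459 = 0.68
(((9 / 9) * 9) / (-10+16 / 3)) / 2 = -27 / 28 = -0.96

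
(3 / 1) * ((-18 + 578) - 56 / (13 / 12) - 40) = 18264 / 13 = 1404.92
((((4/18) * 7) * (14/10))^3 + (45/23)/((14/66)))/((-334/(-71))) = 20366530127/4900155750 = 4.16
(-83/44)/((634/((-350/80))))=2905/223168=0.01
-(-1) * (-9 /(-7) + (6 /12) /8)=151 /112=1.35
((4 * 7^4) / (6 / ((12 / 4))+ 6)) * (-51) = -122451 / 2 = -61225.50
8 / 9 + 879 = 7919 / 9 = 879.89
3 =3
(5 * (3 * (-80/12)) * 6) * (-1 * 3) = 1800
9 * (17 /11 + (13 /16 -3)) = -1017 /176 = -5.78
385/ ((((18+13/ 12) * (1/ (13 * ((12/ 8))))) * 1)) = 393.41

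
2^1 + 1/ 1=3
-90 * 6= -540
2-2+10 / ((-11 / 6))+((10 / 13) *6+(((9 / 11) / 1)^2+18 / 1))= 28047 / 1573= 17.83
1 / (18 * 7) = 1 / 126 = 0.01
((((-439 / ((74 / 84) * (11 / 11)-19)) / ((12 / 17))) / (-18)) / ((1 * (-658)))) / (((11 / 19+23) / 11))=0.00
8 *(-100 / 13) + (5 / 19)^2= -288475 / 4693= -61.47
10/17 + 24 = 418/17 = 24.59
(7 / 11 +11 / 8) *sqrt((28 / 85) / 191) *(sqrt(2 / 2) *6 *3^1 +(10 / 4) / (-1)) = 5487 *sqrt(113645) / 1428680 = 1.29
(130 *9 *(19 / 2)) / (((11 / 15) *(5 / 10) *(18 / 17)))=314925 / 11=28629.55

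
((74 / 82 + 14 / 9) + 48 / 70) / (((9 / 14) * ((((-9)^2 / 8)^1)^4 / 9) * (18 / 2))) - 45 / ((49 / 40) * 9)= -142941862874792 / 35024749308045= -4.08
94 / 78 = 47 / 39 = 1.21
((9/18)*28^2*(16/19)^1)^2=39337984/361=108969.48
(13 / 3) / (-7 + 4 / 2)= -13 / 15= -0.87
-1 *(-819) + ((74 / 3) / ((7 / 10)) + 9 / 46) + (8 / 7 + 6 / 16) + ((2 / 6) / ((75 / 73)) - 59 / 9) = 246248999 / 289800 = 849.72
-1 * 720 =-720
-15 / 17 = -0.88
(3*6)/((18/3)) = 3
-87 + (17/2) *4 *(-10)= -427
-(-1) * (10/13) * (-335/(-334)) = 1675/2171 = 0.77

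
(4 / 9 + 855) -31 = 7420 / 9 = 824.44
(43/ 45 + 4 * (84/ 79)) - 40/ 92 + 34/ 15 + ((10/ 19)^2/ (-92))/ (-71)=2951042960/ 419143743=7.04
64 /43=1.49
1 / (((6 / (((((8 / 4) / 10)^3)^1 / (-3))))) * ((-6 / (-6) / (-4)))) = 2 / 1125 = 0.00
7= 7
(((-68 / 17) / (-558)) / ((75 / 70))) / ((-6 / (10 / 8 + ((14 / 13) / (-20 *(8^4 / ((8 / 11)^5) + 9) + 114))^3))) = -40170935622085975778029 / 28819776956302253349152010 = -0.00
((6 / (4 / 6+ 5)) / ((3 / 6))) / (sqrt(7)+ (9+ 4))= 0.14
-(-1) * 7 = 7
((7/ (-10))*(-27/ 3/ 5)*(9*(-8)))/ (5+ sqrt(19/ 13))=-1638/ 85+ 126*sqrt(247)/ 425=-14.61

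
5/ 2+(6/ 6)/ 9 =2.61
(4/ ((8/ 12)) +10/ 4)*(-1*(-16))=136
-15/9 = -5/3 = -1.67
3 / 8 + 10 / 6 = 49 / 24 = 2.04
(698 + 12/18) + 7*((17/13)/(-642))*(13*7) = 149237/214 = 697.37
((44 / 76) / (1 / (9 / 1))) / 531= 0.01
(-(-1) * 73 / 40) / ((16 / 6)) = 219 / 320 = 0.68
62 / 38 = 31 / 19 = 1.63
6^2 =36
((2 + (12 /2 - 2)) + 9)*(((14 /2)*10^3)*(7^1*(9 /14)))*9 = 4252500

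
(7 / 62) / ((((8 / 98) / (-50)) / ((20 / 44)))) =-42875 / 1364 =-31.43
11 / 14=0.79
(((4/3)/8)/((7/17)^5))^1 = 1419857/100842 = 14.08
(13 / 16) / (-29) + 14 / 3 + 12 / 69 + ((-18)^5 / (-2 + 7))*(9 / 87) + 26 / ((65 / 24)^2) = -406699240933 / 10405200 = -39086.15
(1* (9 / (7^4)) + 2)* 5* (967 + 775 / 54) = 1274746615 / 129654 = 9831.91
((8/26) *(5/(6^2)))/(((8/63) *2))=35/208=0.17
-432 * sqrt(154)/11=-487.36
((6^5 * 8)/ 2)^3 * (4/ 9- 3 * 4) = -347727917481984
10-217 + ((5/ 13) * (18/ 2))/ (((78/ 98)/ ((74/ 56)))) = -136047/ 676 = -201.25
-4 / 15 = -0.27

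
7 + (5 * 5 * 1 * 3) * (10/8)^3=153.48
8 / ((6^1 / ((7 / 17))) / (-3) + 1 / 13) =-728 / 435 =-1.67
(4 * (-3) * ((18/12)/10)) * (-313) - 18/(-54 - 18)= 11273/20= 563.65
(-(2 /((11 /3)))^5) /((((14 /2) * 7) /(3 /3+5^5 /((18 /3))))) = -4057776 /7891499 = -0.51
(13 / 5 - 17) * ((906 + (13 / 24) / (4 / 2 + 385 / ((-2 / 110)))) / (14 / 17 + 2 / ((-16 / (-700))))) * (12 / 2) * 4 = -375674730384 / 105970865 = -3545.08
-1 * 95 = -95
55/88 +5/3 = 55/24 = 2.29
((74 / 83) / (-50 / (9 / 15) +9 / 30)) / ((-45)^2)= -148 / 27911655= -0.00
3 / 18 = 0.17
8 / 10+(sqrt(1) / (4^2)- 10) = -731 / 80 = -9.14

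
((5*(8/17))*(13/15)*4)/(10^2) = 104/1275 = 0.08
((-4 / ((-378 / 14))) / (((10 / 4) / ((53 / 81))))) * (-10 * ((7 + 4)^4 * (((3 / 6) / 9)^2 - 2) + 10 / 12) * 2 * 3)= 4016321768 / 59049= 68016.76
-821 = -821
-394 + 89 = -305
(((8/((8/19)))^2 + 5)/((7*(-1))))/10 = -183/35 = -5.23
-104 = -104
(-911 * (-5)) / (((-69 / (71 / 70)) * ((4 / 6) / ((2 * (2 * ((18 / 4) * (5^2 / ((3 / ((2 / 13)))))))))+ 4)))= -4851075 / 291893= -16.62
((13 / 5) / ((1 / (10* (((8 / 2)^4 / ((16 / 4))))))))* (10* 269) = 4476160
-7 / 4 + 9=29 / 4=7.25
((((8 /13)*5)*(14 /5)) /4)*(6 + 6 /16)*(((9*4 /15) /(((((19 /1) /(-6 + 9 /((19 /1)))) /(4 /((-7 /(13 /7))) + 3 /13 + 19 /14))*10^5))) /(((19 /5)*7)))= -307989 /162283940000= -0.00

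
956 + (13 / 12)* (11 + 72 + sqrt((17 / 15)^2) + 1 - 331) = 31034 / 45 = 689.64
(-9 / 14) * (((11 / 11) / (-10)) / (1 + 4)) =9 / 700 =0.01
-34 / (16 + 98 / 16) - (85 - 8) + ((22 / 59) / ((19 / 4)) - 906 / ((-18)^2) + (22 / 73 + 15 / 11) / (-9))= -3958677445 / 48608802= -81.44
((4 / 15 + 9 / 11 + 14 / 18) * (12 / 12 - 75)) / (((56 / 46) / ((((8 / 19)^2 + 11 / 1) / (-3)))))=105531659 / 250173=421.83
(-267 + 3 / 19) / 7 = -5070 / 133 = -38.12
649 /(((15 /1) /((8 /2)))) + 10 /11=173.98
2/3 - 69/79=-0.21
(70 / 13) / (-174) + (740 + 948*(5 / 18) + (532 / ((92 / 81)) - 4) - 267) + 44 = 1244.69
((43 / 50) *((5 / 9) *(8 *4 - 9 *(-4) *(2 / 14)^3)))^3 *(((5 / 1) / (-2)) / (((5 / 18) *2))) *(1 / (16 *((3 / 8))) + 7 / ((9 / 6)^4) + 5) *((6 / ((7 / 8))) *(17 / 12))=-1033279.57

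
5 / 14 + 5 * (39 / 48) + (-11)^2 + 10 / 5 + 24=16959 / 112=151.42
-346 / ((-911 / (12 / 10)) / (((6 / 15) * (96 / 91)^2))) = 38264832 / 188599775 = 0.20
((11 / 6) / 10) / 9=11 / 540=0.02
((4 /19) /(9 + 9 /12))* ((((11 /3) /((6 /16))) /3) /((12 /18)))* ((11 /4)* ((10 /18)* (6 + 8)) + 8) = 186208 /60021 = 3.10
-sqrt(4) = -2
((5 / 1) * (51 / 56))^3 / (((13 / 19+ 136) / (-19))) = -5985876375 / 456074752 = -13.12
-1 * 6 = -6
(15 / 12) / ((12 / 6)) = 5 / 8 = 0.62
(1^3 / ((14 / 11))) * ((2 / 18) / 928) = 11 / 116928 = 0.00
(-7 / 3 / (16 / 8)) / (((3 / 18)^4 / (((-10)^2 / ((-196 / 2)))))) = 10800 / 7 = 1542.86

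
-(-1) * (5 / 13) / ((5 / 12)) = 0.92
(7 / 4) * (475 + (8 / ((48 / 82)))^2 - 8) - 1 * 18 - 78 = 9433 / 9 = 1048.11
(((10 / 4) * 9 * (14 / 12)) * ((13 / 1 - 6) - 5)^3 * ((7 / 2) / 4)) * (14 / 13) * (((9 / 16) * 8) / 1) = 46305 / 52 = 890.48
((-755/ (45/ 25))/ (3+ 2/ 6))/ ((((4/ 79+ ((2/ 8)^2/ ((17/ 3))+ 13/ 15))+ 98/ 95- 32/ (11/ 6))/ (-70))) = -593372318000/ 1043794397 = -568.48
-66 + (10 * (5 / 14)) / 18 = -8291 / 126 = -65.80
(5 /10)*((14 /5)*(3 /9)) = 7 /15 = 0.47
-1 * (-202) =202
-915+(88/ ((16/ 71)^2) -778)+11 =1627/ 32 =50.84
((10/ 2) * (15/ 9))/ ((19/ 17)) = 425/ 57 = 7.46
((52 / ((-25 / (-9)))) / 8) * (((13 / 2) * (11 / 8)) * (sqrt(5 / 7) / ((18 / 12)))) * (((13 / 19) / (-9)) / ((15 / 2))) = -24167 * sqrt(35) / 1197000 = -0.12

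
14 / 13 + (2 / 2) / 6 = 97 / 78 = 1.24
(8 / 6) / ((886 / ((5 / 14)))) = 5 / 9303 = 0.00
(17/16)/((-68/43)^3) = -0.27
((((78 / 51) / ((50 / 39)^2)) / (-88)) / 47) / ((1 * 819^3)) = -1 / 2441847870000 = -0.00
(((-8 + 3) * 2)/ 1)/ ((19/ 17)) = -8.95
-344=-344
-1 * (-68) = 68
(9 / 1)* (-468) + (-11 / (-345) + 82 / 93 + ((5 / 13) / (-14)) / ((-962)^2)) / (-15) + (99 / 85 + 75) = -633272862033056887 / 153116236782600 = -4135.90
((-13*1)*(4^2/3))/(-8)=26/3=8.67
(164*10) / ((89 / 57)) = 93480 / 89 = 1050.34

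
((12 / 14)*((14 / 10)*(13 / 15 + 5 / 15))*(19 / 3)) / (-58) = -114 / 725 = -0.16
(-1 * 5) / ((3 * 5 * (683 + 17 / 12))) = -4 / 8213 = -0.00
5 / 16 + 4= 69 / 16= 4.31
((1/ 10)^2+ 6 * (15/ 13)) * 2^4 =36052/ 325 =110.93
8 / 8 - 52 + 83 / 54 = -2671 / 54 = -49.46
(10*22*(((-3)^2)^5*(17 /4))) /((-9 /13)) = -79748955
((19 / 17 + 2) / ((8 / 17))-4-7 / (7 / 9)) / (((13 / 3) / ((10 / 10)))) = -153 / 104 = -1.47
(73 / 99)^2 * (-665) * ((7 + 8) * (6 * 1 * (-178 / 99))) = 6307937300 / 107811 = 58509.22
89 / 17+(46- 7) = 752 / 17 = 44.24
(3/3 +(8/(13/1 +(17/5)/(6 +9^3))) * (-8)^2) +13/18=2209397/53766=41.09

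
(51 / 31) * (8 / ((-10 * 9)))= -68 / 465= -0.15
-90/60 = -3/2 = -1.50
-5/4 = -1.25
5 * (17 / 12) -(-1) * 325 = 3985 / 12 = 332.08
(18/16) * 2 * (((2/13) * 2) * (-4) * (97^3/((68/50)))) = -410702850/221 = -1858383.94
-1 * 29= -29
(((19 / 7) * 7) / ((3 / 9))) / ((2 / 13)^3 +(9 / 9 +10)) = 125229 / 24175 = 5.18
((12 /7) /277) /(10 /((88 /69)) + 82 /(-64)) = 0.00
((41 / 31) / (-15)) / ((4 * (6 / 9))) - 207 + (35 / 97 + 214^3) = 1178760517783 / 120280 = 9800137.33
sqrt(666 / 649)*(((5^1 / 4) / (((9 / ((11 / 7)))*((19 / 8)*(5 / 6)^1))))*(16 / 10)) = 32*sqrt(48026) / 39235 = 0.18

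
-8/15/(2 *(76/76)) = -4/15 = -0.27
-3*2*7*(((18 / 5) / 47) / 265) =-756 / 62275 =-0.01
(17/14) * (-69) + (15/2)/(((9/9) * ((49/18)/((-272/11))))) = -163761/1078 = -151.91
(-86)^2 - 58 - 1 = 7337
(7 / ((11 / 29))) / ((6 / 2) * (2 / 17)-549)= -3451 / 102597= -0.03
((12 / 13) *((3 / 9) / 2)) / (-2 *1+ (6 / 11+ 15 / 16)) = -352 / 1183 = -0.30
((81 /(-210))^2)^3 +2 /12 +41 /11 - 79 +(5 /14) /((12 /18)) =-289500395373863 /3882417000000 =-74.57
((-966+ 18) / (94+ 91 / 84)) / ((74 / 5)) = -28440 / 42217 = -0.67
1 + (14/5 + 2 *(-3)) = -11/5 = -2.20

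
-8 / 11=-0.73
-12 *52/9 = -208/3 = -69.33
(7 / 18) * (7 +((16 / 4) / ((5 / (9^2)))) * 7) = 16121 / 90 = 179.12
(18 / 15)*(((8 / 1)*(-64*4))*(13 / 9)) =-53248 / 15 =-3549.87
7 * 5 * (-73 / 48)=-2555 / 48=-53.23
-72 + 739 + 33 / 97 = 64732 / 97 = 667.34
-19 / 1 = -19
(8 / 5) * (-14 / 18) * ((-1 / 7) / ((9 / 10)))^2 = -160 / 5103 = -0.03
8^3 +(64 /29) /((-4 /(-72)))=16000 /29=551.72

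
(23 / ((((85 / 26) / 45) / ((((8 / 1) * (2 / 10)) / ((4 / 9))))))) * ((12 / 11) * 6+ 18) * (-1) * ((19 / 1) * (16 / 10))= -795158208 / 935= -850436.59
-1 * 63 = -63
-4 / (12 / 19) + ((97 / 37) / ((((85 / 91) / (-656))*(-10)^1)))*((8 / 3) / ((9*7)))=1.46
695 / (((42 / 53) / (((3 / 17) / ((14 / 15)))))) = 552525 / 3332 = 165.82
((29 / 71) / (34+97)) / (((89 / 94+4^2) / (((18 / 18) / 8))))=1363 / 59265972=0.00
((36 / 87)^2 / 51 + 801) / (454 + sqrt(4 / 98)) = 127379984235 / 72197576777- 80163615* sqrt(2) / 144395153554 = 1.76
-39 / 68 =-0.57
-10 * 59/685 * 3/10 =-177/685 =-0.26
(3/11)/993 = 1/3641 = 0.00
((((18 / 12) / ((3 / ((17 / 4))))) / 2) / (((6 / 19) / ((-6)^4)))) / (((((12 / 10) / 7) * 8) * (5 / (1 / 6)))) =6783 / 64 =105.98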